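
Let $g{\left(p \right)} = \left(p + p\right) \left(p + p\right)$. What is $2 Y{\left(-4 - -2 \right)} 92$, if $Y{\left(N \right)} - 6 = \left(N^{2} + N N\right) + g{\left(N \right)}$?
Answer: $5520$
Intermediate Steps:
$g{\left(p \right)} = 4 p^{2}$ ($g{\left(p \right)} = 2 p 2 p = 4 p^{2}$)
$Y{\left(N \right)} = 6 + 6 N^{2}$ ($Y{\left(N \right)} = 6 + \left(\left(N^{2} + N N\right) + 4 N^{2}\right) = 6 + \left(\left(N^{2} + N^{2}\right) + 4 N^{2}\right) = 6 + \left(2 N^{2} + 4 N^{2}\right) = 6 + 6 N^{2}$)
$2 Y{\left(-4 - -2 \right)} 92 = 2 \left(6 + 6 \left(-4 - -2\right)^{2}\right) 92 = 2 \left(6 + 6 \left(-4 + 2\right)^{2}\right) 92 = 2 \left(6 + 6 \left(-2\right)^{2}\right) 92 = 2 \left(6 + 6 \cdot 4\right) 92 = 2 \left(6 + 24\right) 92 = 2 \cdot 30 \cdot 92 = 60 \cdot 92 = 5520$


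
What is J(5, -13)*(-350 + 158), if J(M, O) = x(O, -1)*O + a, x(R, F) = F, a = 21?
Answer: -6528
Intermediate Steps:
J(M, O) = 21 - O (J(M, O) = -O + 21 = 21 - O)
J(5, -13)*(-350 + 158) = (21 - 1*(-13))*(-350 + 158) = (21 + 13)*(-192) = 34*(-192) = -6528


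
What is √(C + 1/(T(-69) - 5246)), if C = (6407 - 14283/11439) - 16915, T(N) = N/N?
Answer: I*√467039658998315670/6666395 ≈ 102.51*I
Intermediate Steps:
T(N) = 1
C = -13357255/1271 (C = (6407 - 14283*1/11439) - 16915 = (6407 - 1587/1271) - 16915 = 8141710/1271 - 16915 = -13357255/1271 ≈ -10509.)
√(C + 1/(T(-69) - 5246)) = √(-13357255/1271 + 1/(1 - 5246)) = √(-13357255/1271 + 1/(-5245)) = √(-13357255/1271 - 1/5245) = √(-70058803746/6666395) = I*√467039658998315670/6666395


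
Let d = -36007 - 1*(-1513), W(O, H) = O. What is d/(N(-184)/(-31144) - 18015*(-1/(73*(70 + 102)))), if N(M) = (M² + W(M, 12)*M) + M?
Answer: 1686084242952/35852801 ≈ 47028.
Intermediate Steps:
N(M) = M + 2*M² (N(M) = (M² + M*M) + M = (M² + M²) + M = 2*M² + M = M + 2*M²)
d = -34494 (d = -36007 + 1513 = -34494)
d/(N(-184)/(-31144) - 18015*(-1/(73*(70 + 102)))) = -34494/(-184*(1 + 2*(-184))/(-31144) - 18015*(-1/(73*(70 + 102)))) = -34494/(-184*(1 - 368)*(-1/31144) - 18015/((-73*172))) = -34494/(-184*(-367)*(-1/31144) - 18015/(-12556)) = -34494/(67528*(-1/31144) - 18015*(-1/12556)) = -34494/(-8441/3893 + 18015/12556) = -34494/(-35852801/48880508) = -34494*(-48880508/35852801) = 1686084242952/35852801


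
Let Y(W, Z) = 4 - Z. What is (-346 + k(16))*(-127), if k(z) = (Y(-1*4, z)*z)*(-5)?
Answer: -77978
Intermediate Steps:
k(z) = -5*z*(4 - z) (k(z) = ((4 - z)*z)*(-5) = (z*(4 - z))*(-5) = -5*z*(4 - z))
(-346 + k(16))*(-127) = (-346 + 5*16*(-4 + 16))*(-127) = (-346 + 5*16*12)*(-127) = (-346 + 960)*(-127) = 614*(-127) = -77978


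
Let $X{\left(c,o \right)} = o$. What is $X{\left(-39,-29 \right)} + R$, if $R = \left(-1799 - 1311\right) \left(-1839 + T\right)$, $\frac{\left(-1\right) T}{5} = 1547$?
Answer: $29775111$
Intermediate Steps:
$T = -7735$ ($T = \left(-5\right) 1547 = -7735$)
$R = 29775140$ ($R = \left(-1799 - 1311\right) \left(-1839 - 7735\right) = \left(-3110\right) \left(-9574\right) = 29775140$)
$X{\left(-39,-29 \right)} + R = -29 + 29775140 = 29775111$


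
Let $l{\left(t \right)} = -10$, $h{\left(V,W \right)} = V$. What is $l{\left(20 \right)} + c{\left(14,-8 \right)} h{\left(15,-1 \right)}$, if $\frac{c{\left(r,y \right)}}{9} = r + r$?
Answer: $3770$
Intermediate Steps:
$c{\left(r,y \right)} = 18 r$ ($c{\left(r,y \right)} = 9 \left(r + r\right) = 9 \cdot 2 r = 18 r$)
$l{\left(20 \right)} + c{\left(14,-8 \right)} h{\left(15,-1 \right)} = -10 + 18 \cdot 14 \cdot 15 = -10 + 252 \cdot 15 = -10 + 3780 = 3770$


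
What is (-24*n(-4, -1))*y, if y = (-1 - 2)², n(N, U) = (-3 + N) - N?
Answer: 648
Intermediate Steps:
n(N, U) = -3
y = 9 (y = (-3)² = 9)
(-24*n(-4, -1))*y = -24*(-3)*9 = 72*9 = 648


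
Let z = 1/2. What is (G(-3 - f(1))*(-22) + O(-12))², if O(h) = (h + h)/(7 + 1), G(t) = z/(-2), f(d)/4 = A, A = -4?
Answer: 25/4 ≈ 6.2500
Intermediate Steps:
z = ½ ≈ 0.50000
f(d) = -16 (f(d) = 4*(-4) = -16)
G(t) = -¼ (G(t) = (½)/(-2) = (½)*(-½) = -¼)
O(h) = h/4 (O(h) = (2*h)/8 = (2*h)*(⅛) = h/4)
(G(-3 - f(1))*(-22) + O(-12))² = (-¼*(-22) + (¼)*(-12))² = (11/2 - 3)² = (5/2)² = 25/4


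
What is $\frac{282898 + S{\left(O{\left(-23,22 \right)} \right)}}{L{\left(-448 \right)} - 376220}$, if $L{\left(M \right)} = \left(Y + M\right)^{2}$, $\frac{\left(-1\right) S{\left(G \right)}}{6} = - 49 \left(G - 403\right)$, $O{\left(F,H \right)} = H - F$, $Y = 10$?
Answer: $- \frac{88823}{92188} \approx -0.9635$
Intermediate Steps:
$S{\left(G \right)} = -118482 + 294 G$ ($S{\left(G \right)} = - 6 \left(- 49 \left(G - 403\right)\right) = - 6 \left(- 49 \left(-403 + G\right)\right) = - 6 \left(19747 - 49 G\right) = -118482 + 294 G$)
$L{\left(M \right)} = \left(10 + M\right)^{2}$
$\frac{282898 + S{\left(O{\left(-23,22 \right)} \right)}}{L{\left(-448 \right)} - 376220} = \frac{282898 - \left(118482 - 294 \left(22 - -23\right)\right)}{\left(10 - 448\right)^{2} - 376220} = \frac{282898 - \left(118482 - 294 \left(22 + 23\right)\right)}{\left(-438\right)^{2} - 376220} = \frac{282898 + \left(-118482 + 294 \cdot 45\right)}{191844 - 376220} = \frac{282898 + \left(-118482 + 13230\right)}{-184376} = \left(282898 - 105252\right) \left(- \frac{1}{184376}\right) = 177646 \left(- \frac{1}{184376}\right) = - \frac{88823}{92188}$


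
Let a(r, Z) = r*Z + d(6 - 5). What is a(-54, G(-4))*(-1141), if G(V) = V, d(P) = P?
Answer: -247597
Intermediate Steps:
a(r, Z) = 1 + Z*r (a(r, Z) = r*Z + (6 - 5) = Z*r + 1 = 1 + Z*r)
a(-54, G(-4))*(-1141) = (1 - 4*(-54))*(-1141) = (1 + 216)*(-1141) = 217*(-1141) = -247597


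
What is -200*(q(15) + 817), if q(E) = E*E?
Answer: -208400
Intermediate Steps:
q(E) = E²
-200*(q(15) + 817) = -200*(15² + 817) = -200*(225 + 817) = -200*1042 = -208400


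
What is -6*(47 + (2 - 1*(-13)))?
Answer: -372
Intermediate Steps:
-6*(47 + (2 - 1*(-13))) = -6*(47 + (2 + 13)) = -6*(47 + 15) = -6*62 = -372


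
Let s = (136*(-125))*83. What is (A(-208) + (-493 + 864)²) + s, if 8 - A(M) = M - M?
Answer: -1273351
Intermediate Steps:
A(M) = 8 (A(M) = 8 - (M - M) = 8 - 1*0 = 8 + 0 = 8)
s = -1411000 (s = -17000*83 = -1411000)
(A(-208) + (-493 + 864)²) + s = (8 + (-493 + 864)²) - 1411000 = (8 + 371²) - 1411000 = (8 + 137641) - 1411000 = 137649 - 1411000 = -1273351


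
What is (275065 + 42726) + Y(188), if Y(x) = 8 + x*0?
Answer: 317799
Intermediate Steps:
Y(x) = 8 (Y(x) = 8 + 0 = 8)
(275065 + 42726) + Y(188) = (275065 + 42726) + 8 = 317791 + 8 = 317799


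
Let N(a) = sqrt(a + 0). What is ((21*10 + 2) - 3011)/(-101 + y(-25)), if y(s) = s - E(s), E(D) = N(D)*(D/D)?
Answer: 352674/15901 - 13995*I/15901 ≈ 22.179 - 0.88013*I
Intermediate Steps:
N(a) = sqrt(a)
E(D) = sqrt(D) (E(D) = sqrt(D)*(D/D) = sqrt(D)*1 = sqrt(D))
y(s) = s - sqrt(s)
((21*10 + 2) - 3011)/(-101 + y(-25)) = ((21*10 + 2) - 3011)/(-101 + (-25 - sqrt(-25))) = ((210 + 2) - 3011)/(-101 + (-25 - 5*I)) = (212 - 3011)/(-101 + (-25 - 5*I)) = -2799*(-126 + 5*I)/15901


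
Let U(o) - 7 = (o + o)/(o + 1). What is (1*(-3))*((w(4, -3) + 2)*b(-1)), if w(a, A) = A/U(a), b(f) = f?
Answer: 213/43 ≈ 4.9535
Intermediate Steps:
U(o) = 7 + 2*o/(1 + o) (U(o) = 7 + (o + o)/(o + 1) = 7 + (2*o)/(1 + o) = 7 + 2*o/(1 + o))
w(a, A) = A*(1 + a)/(7 + 9*a) (w(a, A) = A/(((7 + 9*a)/(1 + a))) = A*((1 + a)/(7 + 9*a)) = A*(1 + a)/(7 + 9*a))
(1*(-3))*((w(4, -3) + 2)*b(-1)) = (1*(-3))*((-3*(1 + 4)/(7 + 9*4) + 2)*(-1)) = -3*(-3*5/(7 + 36) + 2)*(-1) = -3*(-3*5/43 + 2)*(-1) = -3*(-3*1/43*5 + 2)*(-1) = -3*(-15/43 + 2)*(-1) = -213*(-1)/43 = -3*(-71/43) = 213/43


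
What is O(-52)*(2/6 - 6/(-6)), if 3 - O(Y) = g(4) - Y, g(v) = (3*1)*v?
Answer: -244/3 ≈ -81.333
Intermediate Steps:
g(v) = 3*v
O(Y) = -9 + Y (O(Y) = 3 - (3*4 - Y) = 3 - (12 - Y) = 3 + (-12 + Y) = -9 + Y)
O(-52)*(2/6 - 6/(-6)) = (-9 - 52)*(2/6 - 6/(-6)) = -61*(2*(1/6) - 6*(-1/6)) = -61*(1/3 + 1) = -61*4/3 = -244/3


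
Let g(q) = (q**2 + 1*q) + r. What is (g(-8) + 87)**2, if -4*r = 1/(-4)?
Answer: 5239521/256 ≈ 20467.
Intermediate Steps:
r = 1/16 (r = -1/4/(-4) = -1/4*(-1/4) = 1/16 ≈ 0.062500)
g(q) = 1/16 + q + q**2 (g(q) = (q**2 + 1*q) + 1/16 = (q**2 + q) + 1/16 = (q + q**2) + 1/16 = 1/16 + q + q**2)
(g(-8) + 87)**2 = ((1/16 - 8 + (-8)**2) + 87)**2 = ((1/16 - 8 + 64) + 87)**2 = (897/16 + 87)**2 = (2289/16)**2 = 5239521/256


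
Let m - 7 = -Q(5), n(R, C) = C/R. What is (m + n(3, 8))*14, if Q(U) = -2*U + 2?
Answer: 742/3 ≈ 247.33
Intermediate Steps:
Q(U) = 2 - 2*U
m = 15 (m = 7 - (2 - 2*5) = 7 - (2 - 10) = 7 - 1*(-8) = 7 + 8 = 15)
(m + n(3, 8))*14 = (15 + 8/3)*14 = (53/3)*14 = 742/3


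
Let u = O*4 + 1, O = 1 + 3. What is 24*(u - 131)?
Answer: -2736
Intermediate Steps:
O = 4
u = 17 (u = 4*4 + 1 = 16 + 1 = 17)
24*(u - 131) = 24*(17 - 131) = 24*(-114) = -2736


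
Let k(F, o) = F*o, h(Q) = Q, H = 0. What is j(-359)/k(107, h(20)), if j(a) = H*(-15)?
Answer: 0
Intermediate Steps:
j(a) = 0 (j(a) = 0*(-15) = 0)
j(-359)/k(107, h(20)) = 0/((107*20)) = 0/2140 = 0*(1/2140) = 0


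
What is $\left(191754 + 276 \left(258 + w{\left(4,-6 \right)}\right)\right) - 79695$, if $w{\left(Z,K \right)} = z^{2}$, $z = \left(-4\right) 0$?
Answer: $183267$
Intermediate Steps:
$z = 0$
$w{\left(Z,K \right)} = 0$ ($w{\left(Z,K \right)} = 0^{2} = 0$)
$\left(191754 + 276 \left(258 + w{\left(4,-6 \right)}\right)\right) - 79695 = \left(191754 + 276 \left(258 + 0\right)\right) - 79695 = \left(191754 + 276 \cdot 258\right) - 79695 = \left(191754 + 71208\right) - 79695 = 262962 - 79695 = 183267$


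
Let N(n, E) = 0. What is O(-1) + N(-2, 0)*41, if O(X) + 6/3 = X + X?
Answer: -4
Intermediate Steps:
O(X) = -2 + 2*X (O(X) = -2 + (X + X) = -2 + 2*X)
O(-1) + N(-2, 0)*41 = (-2 + 2*(-1)) + 0*41 = (-2 - 2) + 0 = -4 + 0 = -4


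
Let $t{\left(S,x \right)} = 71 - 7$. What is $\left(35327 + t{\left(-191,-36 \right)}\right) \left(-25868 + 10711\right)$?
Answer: $-536421387$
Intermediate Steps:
$t{\left(S,x \right)} = 64$ ($t{\left(S,x \right)} = 71 - 7 = 64$)
$\left(35327 + t{\left(-191,-36 \right)}\right) \left(-25868 + 10711\right) = \left(35327 + 64\right) \left(-25868 + 10711\right) = 35391 \left(-15157\right) = -536421387$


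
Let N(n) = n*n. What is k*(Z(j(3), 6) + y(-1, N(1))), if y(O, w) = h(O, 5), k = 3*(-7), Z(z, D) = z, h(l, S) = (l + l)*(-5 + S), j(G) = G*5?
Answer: -315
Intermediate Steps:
j(G) = 5*G
h(l, S) = 2*l*(-5 + S) (h(l, S) = (2*l)*(-5 + S) = 2*l*(-5 + S))
N(n) = n**2
k = -21
y(O, w) = 0 (y(O, w) = 2*O*(-5 + 5) = 2*O*0 = 0)
k*(Z(j(3), 6) + y(-1, N(1))) = -21*(5*3 + 0) = -21*(15 + 0) = -21*15 = -315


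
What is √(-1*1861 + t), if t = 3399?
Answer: √1538 ≈ 39.217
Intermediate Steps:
√(-1*1861 + t) = √(-1*1861 + 3399) = √(-1861 + 3399) = √1538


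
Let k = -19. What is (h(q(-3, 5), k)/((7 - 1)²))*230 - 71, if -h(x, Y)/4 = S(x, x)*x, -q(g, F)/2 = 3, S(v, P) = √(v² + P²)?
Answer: -71 + 920*√2 ≈ 1230.1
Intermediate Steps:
S(v, P) = √(P² + v²)
q(g, F) = -6 (q(g, F) = -2*3 = -6)
h(x, Y) = -4*x*√2*√(x²) (h(x, Y) = -4*√(x² + x²)*x = -4*√(2*x²)*x = -4*√2*√(x²)*x = -4*x*√2*√(x²))
(h(q(-3, 5), k)/((7 - 1)²))*230 - 71 = ((-4*(-6)*√2*√((-6)²))/((7 - 1)²))*230 - 71 = ((-4*(-6)*√2*√36)/(6²))*230 - 71 = (-4*(-6)*√2*6/36)*230 - 71 = ((144*√2)*(1/36))*230 - 71 = (4*√2)*230 - 71 = 920*√2 - 71 = -71 + 920*√2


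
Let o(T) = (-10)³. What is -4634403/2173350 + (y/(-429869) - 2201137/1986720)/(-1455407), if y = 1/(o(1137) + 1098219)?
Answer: -210679828714683116220460733429/98800464525469350417293440800 ≈ -2.1324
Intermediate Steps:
o(T) = -1000
y = 1/1097219 (y = 1/(-1000 + 1098219) = 1/1097219 ≈ 9.1139e-7)
-4634403/2173350 + (y/(-429869) - 2201137/1986720)/(-1455407) = -4634403/2173350 + ((1/1097219)/(-429869) - 2201137/1986720)/(-1455407) = -4634403*1/2173350 + ((1/1097219)*(-1/429869) - 2201137*1/1986720)*(-1/1455407) = -1544801/724450 + (-1/471660434311 - 2201137/1986720)*(-1/1455407) = -1544801/724450 - 1038189233399998327/937057218054349920*(-1/1455407) = -1544801/724450 + 1038189233399998327/1363799634556827254017440 = -210679828714683116220460733429/98800464525469350417293440800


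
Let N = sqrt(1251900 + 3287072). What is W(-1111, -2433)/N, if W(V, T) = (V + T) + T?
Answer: -5977*sqrt(1134743)/2269486 ≈ -2.8055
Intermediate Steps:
W(V, T) = V + 2*T (W(V, T) = (T + V) + T = V + 2*T)
N = 2*sqrt(1134743) (N = sqrt(4538972) = 2*sqrt(1134743) ≈ 2130.5)
W(-1111, -2433)/N = (-1111 + 2*(-2433))/((2*sqrt(1134743))) = (-1111 - 4866)*(sqrt(1134743)/2269486) = -5977*sqrt(1134743)/2269486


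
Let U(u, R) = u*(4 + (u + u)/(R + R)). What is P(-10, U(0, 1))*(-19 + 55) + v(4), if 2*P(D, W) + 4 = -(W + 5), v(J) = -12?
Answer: -174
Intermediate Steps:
U(u, R) = u*(4 + u/R) (U(u, R) = u*(4 + (2*u)/((2*R))) = u*(4 + (2*u)*(1/(2*R))) = u*(4 + u/R))
P(D, W) = -9/2 - W/2 (P(D, W) = -2 + (-(W + 5))/2 = -2 + (-(5 + W))/2 = -2 + (-5 - W)/2 = -2 + (-5/2 - W/2) = -9/2 - W/2)
P(-10, U(0, 1))*(-19 + 55) + v(4) = (-9/2 - 0*(0 + 4*1)/1)*(-19 + 55) - 12 = (-9/2 - 0*(0 + 4))*36 - 12 = (-9/2 - 0*4)*36 - 12 = (-9/2 - ½*0)*36 - 12 = (-9/2 + 0)*36 - 12 = -9/2*36 - 12 = -162 - 12 = -174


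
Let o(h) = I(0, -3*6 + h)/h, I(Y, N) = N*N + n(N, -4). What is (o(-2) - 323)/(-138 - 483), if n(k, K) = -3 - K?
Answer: 349/414 ≈ 0.84299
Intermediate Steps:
I(Y, N) = 1 + N**2 (I(Y, N) = N*N + (-3 - 1*(-4)) = N**2 + (-3 + 4) = N**2 + 1 = 1 + N**2)
o(h) = (1 + (-18 + h)**2)/h (o(h) = (1 + (-3*6 + h)**2)/h = (1 + (-18 + h)**2)/h)
(o(-2) - 323)/(-138 - 483) = ((1 + (-18 - 2)**2)/(-2) - 323)/(-138 - 483) = (-(1 + (-20)**2)/2 - 323)/(-621) = (-(1 + 400)/2 - 323)*(-1/621) = (-1/2*401 - 323)*(-1/621) = (-401/2 - 323)*(-1/621) = -1047/2*(-1/621) = 349/414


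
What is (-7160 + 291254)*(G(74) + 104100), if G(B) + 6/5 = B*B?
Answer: 155647716156/5 ≈ 3.1130e+10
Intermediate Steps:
G(B) = -6/5 + B² (G(B) = -6/5 + B*B = -6/5 + B²)
(-7160 + 291254)*(G(74) + 104100) = (-7160 + 291254)*((-6/5 + 74²) + 104100) = 284094*((-6/5 + 5476) + 104100) = 284094*(27374/5 + 104100) = 284094*(547874/5) = 155647716156/5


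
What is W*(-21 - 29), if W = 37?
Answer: -1850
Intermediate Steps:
W*(-21 - 29) = 37*(-21 - 29) = 37*(-50) = -1850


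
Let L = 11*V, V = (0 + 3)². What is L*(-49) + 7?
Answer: -4844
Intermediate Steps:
V = 9 (V = 3² = 9)
L = 99 (L = 11*9 = 99)
L*(-49) + 7 = 99*(-49) + 7 = -4851 + 7 = -4844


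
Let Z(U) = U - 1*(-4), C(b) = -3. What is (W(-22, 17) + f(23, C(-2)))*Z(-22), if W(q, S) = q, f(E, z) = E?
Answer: -18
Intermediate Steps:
Z(U) = 4 + U (Z(U) = U + 4 = 4 + U)
(W(-22, 17) + f(23, C(-2)))*Z(-22) = (-22 + 23)*(4 - 22) = 1*(-18) = -18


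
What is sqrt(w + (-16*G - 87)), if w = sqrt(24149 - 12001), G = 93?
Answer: sqrt(-1575 + 2*sqrt(3037)) ≈ 38.272*I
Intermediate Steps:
w = 2*sqrt(3037) (w = sqrt(12148) = 2*sqrt(3037) ≈ 110.22)
sqrt(w + (-16*G - 87)) = sqrt(2*sqrt(3037) + (-16*93 - 87)) = sqrt(2*sqrt(3037) + (-1488 - 87)) = sqrt(2*sqrt(3037) - 1575) = sqrt(-1575 + 2*sqrt(3037))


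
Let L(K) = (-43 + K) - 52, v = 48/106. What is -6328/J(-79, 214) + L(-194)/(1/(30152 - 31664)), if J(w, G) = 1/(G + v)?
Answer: -48764744/53 ≈ -9.2009e+5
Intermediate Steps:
v = 24/53 (v = 48*(1/106) = 24/53 ≈ 0.45283)
J(w, G) = 1/(24/53 + G) (J(w, G) = 1/(G + 24/53) = 1/(24/53 + G))
L(K) = -95 + K
-6328/J(-79, 214) + L(-194)/(1/(30152 - 31664)) = -6328/(53/(24 + 53*214)) + (-95 - 194)/(1/(30152 - 31664)) = -6328/(53/(24 + 11342)) - 289/(1/(-1512)) = -6328/(53/11366) - 289/(-1/1512) = -6328/(53*(1/11366)) - 289*(-1512) = -6328/53/11366 + 436968 = -6328*11366/53 + 436968 = -71924048/53 + 436968 = -48764744/53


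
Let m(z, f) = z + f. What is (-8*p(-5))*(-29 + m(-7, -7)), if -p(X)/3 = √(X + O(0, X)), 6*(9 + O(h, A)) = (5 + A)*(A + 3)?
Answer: -1032*I*√14 ≈ -3861.4*I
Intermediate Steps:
O(h, A) = -9 + (3 + A)*(5 + A)/6 (O(h, A) = -9 + ((5 + A)*(A + 3))/6 = -9 + ((5 + A)*(3 + A))/6 = -9 + ((3 + A)*(5 + A))/6 = -9 + (3 + A)*(5 + A)/6)
p(X) = -3*√(-13/2 + X²/6 + 7*X/3) (p(X) = -3*√(X + (-13/2 + X²/6 + 4*X/3)) = -3*√(-13/2 + X²/6 + 7*X/3))
m(z, f) = f + z
(-8*p(-5))*(-29 + m(-7, -7)) = (-(-4)*√(-234 + 6*(-5)² + 84*(-5)))*(-29 + (-7 - 7)) = (-(-4)*√(-234 + 6*25 - 420))*(-29 - 14) = -(-4)*√(-234 + 150 - 420)*(-43) = -(-4)*√(-504)*(-43) = -(-4)*6*I*√14*(-43) = -(-24)*I*√14*(-43) = (24*I*√14)*(-43) = -1032*I*√14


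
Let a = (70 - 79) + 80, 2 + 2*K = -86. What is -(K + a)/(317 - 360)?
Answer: 27/43 ≈ 0.62791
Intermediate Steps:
K = -44 (K = -1 + (½)*(-86) = -1 - 43 = -44)
a = 71 (a = -9 + 80 = 71)
-(K + a)/(317 - 360) = -(-44 + 71)/(317 - 360) = -27/(-43) = -27*(-1)/43 = -1*(-27/43) = 27/43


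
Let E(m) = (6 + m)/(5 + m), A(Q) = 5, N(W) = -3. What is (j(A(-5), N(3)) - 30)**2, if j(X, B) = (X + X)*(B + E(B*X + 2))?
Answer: 42025/16 ≈ 2626.6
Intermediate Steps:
E(m) = (6 + m)/(5 + m)
j(X, B) = 2*X*(B + (8 + B*X)/(7 + B*X)) (j(X, B) = (X + X)*(B + (6 + (B*X + 2))/(5 + (B*X + 2))) = (2*X)*(B + (6 + (2 + B*X))/(5 + (2 + B*X))) = (2*X)*(B + (8 + B*X)/(7 + B*X)) = 2*X*(B + (8 + B*X)/(7 + B*X)))
(j(A(-5), N(3)) - 30)**2 = (2*5*(8 - 3*5 - 3*(7 - 3*5))/(7 - 3*5) - 30)**2 = (2*5*(8 - 15 - 3*(7 - 15))/(7 - 15) - 30)**2 = (2*5*(8 - 15 - 3*(-8))/(-8) - 30)**2 = (2*5*(-1/8)*(8 - 15 + 24) - 30)**2 = (2*5*(-1/8)*17 - 30)**2 = (-85/4 - 30)**2 = (-205/4)**2 = 42025/16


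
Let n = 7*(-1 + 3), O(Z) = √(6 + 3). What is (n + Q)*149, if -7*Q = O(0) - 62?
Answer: 23393/7 ≈ 3341.9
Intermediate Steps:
O(Z) = 3 (O(Z) = √9 = 3)
Q = 59/7 (Q = -(3 - 62)/7 = -⅐*(-59) = 59/7 ≈ 8.4286)
n = 14 (n = 7*2 = 14)
(n + Q)*149 = (14 + 59/7)*149 = (157/7)*149 = 23393/7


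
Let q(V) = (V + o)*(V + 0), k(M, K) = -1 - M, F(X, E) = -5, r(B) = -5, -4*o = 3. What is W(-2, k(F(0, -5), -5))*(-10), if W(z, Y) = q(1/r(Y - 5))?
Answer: -19/10 ≈ -1.9000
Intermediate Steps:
o = -¾ (o = -¼*3 = -¾ ≈ -0.75000)
q(V) = V*(-¾ + V) (q(V) = (V - ¾)*(V + 0) = (-¾ + V)*V = V*(-¾ + V))
W(z, Y) = 19/100 (W(z, Y) = (¼)*(-3 + 4/(-5))/(-5) = (¼)*(-⅕)*(-3 + 4*(-⅕)) = (¼)*(-⅕)*(-3 - ⅘) = (¼)*(-⅕)*(-19/5) = 19/100)
W(-2, k(F(0, -5), -5))*(-10) = (19/100)*(-10) = -19/10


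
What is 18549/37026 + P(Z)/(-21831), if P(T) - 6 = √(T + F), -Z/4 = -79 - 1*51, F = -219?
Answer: 14989669/29937578 - √301/21831 ≈ 0.49990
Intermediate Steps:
Z = 520 (Z = -4*(-79 - 1*51) = -4*(-79 - 51) = -4*(-130) = 520)
P(T) = 6 + √(-219 + T) (P(T) = 6 + √(T - 219) = 6 + √(-219 + T))
18549/37026 + P(Z)/(-21831) = 18549/37026 + (6 + √(-219 + 520))/(-21831) = 18549*(1/37026) + (6 + √301)*(-1/21831) = 2061/4114 + (-2/7277 - √301/21831) = 14989669/29937578 - √301/21831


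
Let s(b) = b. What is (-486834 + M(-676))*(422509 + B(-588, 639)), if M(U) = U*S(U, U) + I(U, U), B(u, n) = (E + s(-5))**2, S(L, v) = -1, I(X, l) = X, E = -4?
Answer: -205731180060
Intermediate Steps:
B(u, n) = 81 (B(u, n) = (-4 - 5)**2 = (-9)**2 = 81)
M(U) = 0 (M(U) = U*(-1) + U = -U + U = 0)
(-486834 + M(-676))*(422509 + B(-588, 639)) = (-486834 + 0)*(422509 + 81) = -486834*422590 = -205731180060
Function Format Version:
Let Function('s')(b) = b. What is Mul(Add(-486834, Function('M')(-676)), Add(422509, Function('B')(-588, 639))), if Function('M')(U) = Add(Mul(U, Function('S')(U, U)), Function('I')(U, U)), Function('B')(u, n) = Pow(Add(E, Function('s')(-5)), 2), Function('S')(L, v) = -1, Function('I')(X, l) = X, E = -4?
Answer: -205731180060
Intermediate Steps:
Function('B')(u, n) = 81 (Function('B')(u, n) = Pow(Add(-4, -5), 2) = Pow(-9, 2) = 81)
Function('M')(U) = 0 (Function('M')(U) = Add(Mul(U, -1), U) = Add(Mul(-1, U), U) = 0)
Mul(Add(-486834, Function('M')(-676)), Add(422509, Function('B')(-588, 639))) = Mul(Add(-486834, 0), Add(422509, 81)) = Mul(-486834, 422590) = -205731180060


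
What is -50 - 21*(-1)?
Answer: -29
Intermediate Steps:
-50 - 21*(-1) = -50 + 21 = -29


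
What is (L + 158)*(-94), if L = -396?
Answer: 22372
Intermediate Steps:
(L + 158)*(-94) = (-396 + 158)*(-94) = -238*(-94) = 22372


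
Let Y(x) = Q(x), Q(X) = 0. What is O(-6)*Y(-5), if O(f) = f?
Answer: 0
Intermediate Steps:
Y(x) = 0
O(-6)*Y(-5) = -6*0 = 0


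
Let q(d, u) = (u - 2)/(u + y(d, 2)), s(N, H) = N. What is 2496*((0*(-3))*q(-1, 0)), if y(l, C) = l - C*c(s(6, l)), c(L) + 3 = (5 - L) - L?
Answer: 0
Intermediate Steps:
c(L) = 2 - 2*L (c(L) = -3 + ((5 - L) - L) = -3 + (5 - 2*L) = 2 - 2*L)
y(l, C) = l + 10*C (y(l, C) = l - C*(2 - 2*6) = l - C*(2 - 12) = l - C*(-10) = l - (-10)*C = l + 10*C)
q(d, u) = (-2 + u)/(20 + d + u) (q(d, u) = (u - 2)/(u + (d + 10*2)) = (-2 + u)/(u + (d + 20)) = (-2 + u)/(u + (20 + d)) = (-2 + u)/(20 + d + u))
2496*((0*(-3))*q(-1, 0)) = 2496*((0*(-3))*((-2 + 0)/(20 - 1 + 0))) = 2496*(0*(-2/19)) = 2496*0 = 0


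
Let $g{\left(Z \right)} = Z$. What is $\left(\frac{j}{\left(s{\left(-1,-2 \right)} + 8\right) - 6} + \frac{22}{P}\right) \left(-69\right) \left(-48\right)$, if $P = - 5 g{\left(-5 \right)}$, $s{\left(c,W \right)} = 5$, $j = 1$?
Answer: $\frac{592848}{175} \approx 3387.7$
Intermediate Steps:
$P = 25$ ($P = \left(-5\right) \left(-5\right) = 25$)
$\left(\frac{j}{\left(s{\left(-1,-2 \right)} + 8\right) - 6} + \frac{22}{P}\right) \left(-69\right) \left(-48\right) = \left(1 \frac{1}{\left(5 + 8\right) - 6} + \frac{22}{25}\right) \left(-69\right) \left(-48\right) = \left(1 \frac{1}{13 - 6} + 22 \cdot \frac{1}{25}\right) \left(-69\right) \left(-48\right) = \left(1 \cdot \frac{1}{7} + \frac{22}{25}\right) \left(-69\right) \left(-48\right) = \left(\frac{1}{7} + \frac{22}{25}\right) \left(-69\right) \left(-48\right) = \frac{179}{175} \left(-69\right) \left(-48\right) = \left(- \frac{12351}{175}\right) \left(-48\right) = \frac{592848}{175}$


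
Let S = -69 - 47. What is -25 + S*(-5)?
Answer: 555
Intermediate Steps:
S = -116
-25 + S*(-5) = -25 - 116*(-5) = -25 + 580 = 555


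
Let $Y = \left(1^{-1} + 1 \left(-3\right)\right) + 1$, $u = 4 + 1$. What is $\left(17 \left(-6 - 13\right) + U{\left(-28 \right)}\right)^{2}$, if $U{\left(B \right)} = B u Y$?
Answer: $33489$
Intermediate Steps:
$u = 5$
$Y = -1$ ($Y = \left(1 - 3\right) + 1 = -2 + 1 = -1$)
$U{\left(B \right)} = - 5 B$ ($U{\left(B \right)} = B 5 \left(-1\right) = 5 B \left(-1\right) = - 5 B$)
$\left(17 \left(-6 - 13\right) + U{\left(-28 \right)}\right)^{2} = \left(17 \left(-6 - 13\right) - -140\right)^{2} = \left(17 \left(-19\right) + 140\right)^{2} = \left(-323 + 140\right)^{2} = \left(-183\right)^{2} = 33489$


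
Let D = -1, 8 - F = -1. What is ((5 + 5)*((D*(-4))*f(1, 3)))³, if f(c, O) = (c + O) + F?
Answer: 140608000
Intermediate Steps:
F = 9 (F = 8 - 1*(-1) = 8 + 1 = 9)
f(c, O) = 9 + O + c (f(c, O) = (c + O) + 9 = (O + c) + 9 = 9 + O + c)
((5 + 5)*((D*(-4))*f(1, 3)))³ = ((5 + 5)*((-1*(-4))*(9 + 3 + 1)))³ = (10*(4*13))³ = (10*52)³ = 520³ = 140608000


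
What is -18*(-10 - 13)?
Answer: 414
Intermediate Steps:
-18*(-10 - 13) = -18*(-23) = 414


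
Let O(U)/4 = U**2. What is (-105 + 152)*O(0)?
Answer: 0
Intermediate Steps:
O(U) = 4*U**2
(-105 + 152)*O(0) = (-105 + 152)*(4*0**2) = 47*(4*0) = 47*0 = 0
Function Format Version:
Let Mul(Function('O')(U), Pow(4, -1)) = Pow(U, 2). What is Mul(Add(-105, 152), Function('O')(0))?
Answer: 0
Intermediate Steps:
Function('O')(U) = Mul(4, Pow(U, 2))
Mul(Add(-105, 152), Function('O')(0)) = Mul(Add(-105, 152), Mul(4, Pow(0, 2))) = Mul(47, Mul(4, 0)) = Mul(47, 0) = 0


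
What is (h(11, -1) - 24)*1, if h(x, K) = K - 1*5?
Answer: -30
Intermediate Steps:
h(x, K) = -5 + K (h(x, K) = K - 5 = -5 + K)
(h(11, -1) - 24)*1 = ((-5 - 1) - 24)*1 = (-6 - 24)*1 = -30*1 = -30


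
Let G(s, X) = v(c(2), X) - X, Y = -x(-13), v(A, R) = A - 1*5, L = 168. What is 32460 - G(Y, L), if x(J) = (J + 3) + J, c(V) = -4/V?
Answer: 32635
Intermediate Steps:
x(J) = 3 + 2*J (x(J) = (3 + J) + J = 3 + 2*J)
v(A, R) = -5 + A (v(A, R) = A - 5 = -5 + A)
Y = 23 (Y = -(3 + 2*(-13)) = -(3 - 26) = -1*(-23) = 23)
G(s, X) = -7 - X (G(s, X) = (-5 - 4/2) - X = (-5 - 4*1/2) - X = (-5 - 2) - X = -7 - X)
32460 - G(Y, L) = 32460 - (-7 - 1*168) = 32460 - (-7 - 168) = 32460 - 1*(-175) = 32460 + 175 = 32635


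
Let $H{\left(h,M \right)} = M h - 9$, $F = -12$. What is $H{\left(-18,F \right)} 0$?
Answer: $0$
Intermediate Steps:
$H{\left(h,M \right)} = -9 + M h$
$H{\left(-18,F \right)} 0 = \left(-9 - -216\right) 0 = \left(-9 + 216\right) 0 = 207 \cdot 0 = 0$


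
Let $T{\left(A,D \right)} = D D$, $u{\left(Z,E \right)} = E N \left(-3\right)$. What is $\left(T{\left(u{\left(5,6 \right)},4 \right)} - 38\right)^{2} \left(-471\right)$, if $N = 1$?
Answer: $-227964$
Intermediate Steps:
$u{\left(Z,E \right)} = - 3 E$ ($u{\left(Z,E \right)} = E 1 \left(-3\right) = E \left(-3\right) = - 3 E$)
$T{\left(A,D \right)} = D^{2}$
$\left(T{\left(u{\left(5,6 \right)},4 \right)} - 38\right)^{2} \left(-471\right) = \left(4^{2} - 38\right)^{2} \left(-471\right) = \left(16 - 38\right)^{2} \left(-471\right) = \left(-22\right)^{2} \left(-471\right) = 484 \left(-471\right) = -227964$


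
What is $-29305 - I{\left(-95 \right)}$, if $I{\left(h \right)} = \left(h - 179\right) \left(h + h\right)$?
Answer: $-81365$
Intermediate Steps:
$I{\left(h \right)} = 2 h \left(-179 + h\right)$ ($I{\left(h \right)} = \left(-179 + h\right) 2 h = 2 h \left(-179 + h\right)$)
$-29305 - I{\left(-95 \right)} = -29305 - 2 \left(-95\right) \left(-179 - 95\right) = -29305 - 2 \left(-95\right) \left(-274\right) = -29305 - 52060 = -81365$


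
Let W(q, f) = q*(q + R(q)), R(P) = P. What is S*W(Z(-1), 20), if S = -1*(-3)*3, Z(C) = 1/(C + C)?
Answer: 9/2 ≈ 4.5000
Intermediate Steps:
Z(C) = 1/(2*C)
S = 9 (S = 3*3 = 9)
W(q, f) = 2*q² (W(q, f) = q*(q + q) = q*(2*q) = 2*q²)
S*W(Z(-1), 20) = 9*(2*((½)/(-1))²) = 9*(2*((½)*(-1))²) = 9*(2*(-½)²) = 9*(2*(¼)) = 9*(½) = 9/2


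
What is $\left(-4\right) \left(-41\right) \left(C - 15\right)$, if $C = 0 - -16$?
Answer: $164$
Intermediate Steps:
$C = 16$ ($C = 0 + 16 = 16$)
$\left(-4\right) \left(-41\right) \left(C - 15\right) = \left(-4\right) \left(-41\right) \left(16 - 15\right) = 164 \cdot 1 = 164$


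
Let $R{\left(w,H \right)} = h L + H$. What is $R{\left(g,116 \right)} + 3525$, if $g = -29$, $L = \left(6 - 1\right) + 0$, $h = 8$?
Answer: $3681$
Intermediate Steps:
$L = 5$ ($L = 5 + 0 = 5$)
$R{\left(w,H \right)} = 40 + H$ ($R{\left(w,H \right)} = 8 \cdot 5 + H = 40 + H$)
$R{\left(g,116 \right)} + 3525 = \left(40 + 116\right) + 3525 = 156 + 3525 = 3681$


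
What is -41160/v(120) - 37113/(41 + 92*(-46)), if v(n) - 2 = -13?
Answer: 5239691/1397 ≈ 3750.7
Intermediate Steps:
v(n) = -11 (v(n) = 2 - 13 = -11)
-41160/v(120) - 37113/(41 + 92*(-46)) = -41160/(-11) - 37113/(41 + 92*(-46)) = -41160*(-1/11) - 37113/(41 - 4232) = 41160/11 - 37113/(-4191) = 41160/11 - 37113*(-1/4191) = 41160/11 + 12371/1397 = 5239691/1397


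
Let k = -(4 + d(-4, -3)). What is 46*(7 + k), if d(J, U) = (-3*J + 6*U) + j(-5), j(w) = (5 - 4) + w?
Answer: 598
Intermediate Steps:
j(w) = 1 + w
d(J, U) = -4 - 3*J + 6*U (d(J, U) = (-3*J + 6*U) + (1 - 5) = (-3*J + 6*U) - 4 = -4 - 3*J + 6*U)
k = 6 (k = -(4 + (-4 - 3*(-4) + 6*(-3))) = -(4 + (-4 + 12 - 18)) = -(4 - 10) = -1*(-6) = 6)
46*(7 + k) = 46*(7 + 6) = 46*13 = 598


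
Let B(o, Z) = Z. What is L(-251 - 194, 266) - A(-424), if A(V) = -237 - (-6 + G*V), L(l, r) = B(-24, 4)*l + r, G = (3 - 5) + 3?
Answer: -1707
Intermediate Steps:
G = 1 (G = -2 + 3 = 1)
L(l, r) = r + 4*l (L(l, r) = 4*l + r = r + 4*l)
A(V) = -231 - V (A(V) = -237 - (-6 + 1*V) = -237 - (-6 + V) = -237 + (6 - V) = -231 - V)
L(-251 - 194, 266) - A(-424) = (266 + 4*(-251 - 194)) - (-231 - 1*(-424)) = (266 + 4*(-445)) - (-231 + 424) = (266 - 1780) - 1*193 = -1514 - 193 = -1707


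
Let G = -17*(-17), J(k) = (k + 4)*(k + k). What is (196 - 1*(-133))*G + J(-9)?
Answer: 95171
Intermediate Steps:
J(k) = 2*k*(4 + k) (J(k) = (4 + k)*(2*k) = 2*k*(4 + k))
G = 289
(196 - 1*(-133))*G + J(-9) = (196 - 1*(-133))*289 + 2*(-9)*(4 - 9) = (196 + 133)*289 + 2*(-9)*(-5) = 329*289 + 90 = 95081 + 90 = 95171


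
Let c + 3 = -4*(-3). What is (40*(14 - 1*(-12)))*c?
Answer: 9360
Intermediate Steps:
c = 9 (c = -3 - 4*(-3) = -3 + 12 = 9)
(40*(14 - 1*(-12)))*c = (40*(14 - 1*(-12)))*9 = (40*(14 + 12))*9 = (40*26)*9 = 1040*9 = 9360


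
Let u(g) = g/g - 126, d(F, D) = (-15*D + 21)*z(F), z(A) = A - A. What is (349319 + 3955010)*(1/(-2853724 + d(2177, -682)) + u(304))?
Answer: -1535420875703829/2853724 ≈ -5.3804e+8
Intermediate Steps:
z(A) = 0
d(F, D) = 0 (d(F, D) = (-15*D + 21)*0 = (21 - 15*D)*0 = 0)
u(g) = -125 (u(g) = 1 - 126 = -125)
(349319 + 3955010)*(1/(-2853724 + d(2177, -682)) + u(304)) = (349319 + 3955010)*(1/(-2853724 + 0) - 125) = 4304329*(1/(-2853724) - 125) = 4304329*(-1/2853724 - 125) = 4304329*(-356715501/2853724) = -1535420875703829/2853724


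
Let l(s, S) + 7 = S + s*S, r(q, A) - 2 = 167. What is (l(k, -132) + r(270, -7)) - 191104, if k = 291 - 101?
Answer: -216154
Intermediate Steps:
r(q, A) = 169 (r(q, A) = 2 + 167 = 169)
k = 190
l(s, S) = -7 + S + S*s (l(s, S) = -7 + (S + s*S) = -7 + (S + S*s) = -7 + S + S*s)
(l(k, -132) + r(270, -7)) - 191104 = ((-7 - 132 - 132*190) + 169) - 191104 = ((-7 - 132 - 25080) + 169) - 191104 = (-25219 + 169) - 191104 = -25050 - 191104 = -216154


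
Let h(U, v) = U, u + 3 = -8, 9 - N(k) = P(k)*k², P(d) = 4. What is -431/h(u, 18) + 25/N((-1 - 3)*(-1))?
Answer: 426/11 ≈ 38.727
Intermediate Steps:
N(k) = 9 - 4*k²
u = -11 (u = -3 - 8 = -11)
-431/h(u, 18) + 25/N((-1 - 3)*(-1)) = -431/(-11) + 25/(9 - 4*(-1 - 3)²) = -431*(-1/11) + 25/(9 - 4*(-4*(-1))²) = 431/11 + 25/(9 - 4*4²) = 431/11 + 25/(9 - 4*16) = 431/11 + 25/(9 - 64) = 431/11 + 25/(-55) = 431/11 + 25*(-1/55) = 431/11 - 5/11 = 426/11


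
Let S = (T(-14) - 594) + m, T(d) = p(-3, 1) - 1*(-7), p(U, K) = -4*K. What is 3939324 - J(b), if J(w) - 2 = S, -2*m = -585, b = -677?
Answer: 7879241/2 ≈ 3.9396e+6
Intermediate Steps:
m = 585/2 (m = -1/2*(-585) = 585/2 ≈ 292.50)
T(d) = 3 (T(d) = -4*1 - 1*(-7) = -4 + 7 = 3)
S = -597/2 (S = (3 - 594) + 585/2 = -591 + 585/2 = -597/2 ≈ -298.50)
J(w) = -593/2 (J(w) = 2 - 597/2 = -593/2)
3939324 - J(b) = 3939324 - 1*(-593/2) = 3939324 + 593/2 = 7879241/2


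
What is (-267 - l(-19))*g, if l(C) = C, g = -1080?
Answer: 267840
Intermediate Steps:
(-267 - l(-19))*g = (-267 - 1*(-19))*(-1080) = (-267 + 19)*(-1080) = -248*(-1080) = 267840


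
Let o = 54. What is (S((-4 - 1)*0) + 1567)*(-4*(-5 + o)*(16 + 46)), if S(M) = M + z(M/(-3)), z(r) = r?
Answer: -19042184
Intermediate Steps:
S(M) = 2*M/3 (S(M) = M + M/(-3) = M + M*(-⅓) = M - M/3 = 2*M/3)
(S((-4 - 1)*0) + 1567)*(-4*(-5 + o)*(16 + 46)) = (2*((-4 - 1)*0)/3 + 1567)*(-4*(-5 + 54)*(16 + 46)) = (2*(-5*0)/3 + 1567)*(-196*62) = ((⅔)*0 + 1567)*(-4*3038) = (0 + 1567)*(-12152) = 1567*(-12152) = -19042184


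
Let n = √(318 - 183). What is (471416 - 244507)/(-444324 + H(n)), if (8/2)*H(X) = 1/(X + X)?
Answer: -871094429418240/1705741778672639 - 5445816*√15/1705741778672639 ≈ -0.51068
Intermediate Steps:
n = 3*√15 (n = √135 = 3*√15 ≈ 11.619)
H(X) = 1/(8*X) (H(X) = 1/(4*(X + X)) = 1/(4*((2*X))) = (1/(2*X))/4 = 1/(8*X))
(471416 - 244507)/(-444324 + H(n)) = (471416 - 244507)/(-444324 + 1/(8*((3*√15)))) = 226909/(-444324 + (√15/45)/8) = 226909/(-444324 + √15/360)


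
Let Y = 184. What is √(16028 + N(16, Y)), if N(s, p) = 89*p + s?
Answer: 2*√8105 ≈ 180.06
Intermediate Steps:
N(s, p) = s + 89*p
√(16028 + N(16, Y)) = √(16028 + (16 + 89*184)) = √(16028 + (16 + 16376)) = √(16028 + 16392) = √32420 = 2*√8105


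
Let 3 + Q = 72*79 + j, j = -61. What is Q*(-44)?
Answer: -247456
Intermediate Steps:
Q = 5624 (Q = -3 + (72*79 - 61) = -3 + (5688 - 61) = -3 + 5627 = 5624)
Q*(-44) = 5624*(-44) = -247456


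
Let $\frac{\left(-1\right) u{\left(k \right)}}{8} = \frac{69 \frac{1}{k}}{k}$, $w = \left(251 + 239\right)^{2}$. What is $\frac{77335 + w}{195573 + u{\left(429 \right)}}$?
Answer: $\frac{19473684945}{11997816647} \approx 1.6231$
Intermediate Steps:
$w = 240100$ ($w = 490^{2} = 240100$)
$u{\left(k \right)} = - \frac{552}{k^{2}}$ ($u{\left(k \right)} = - 8 \frac{69 \frac{1}{k}}{k} = - 8 \frac{69}{k^{2}} = - \frac{552}{k^{2}}$)
$\frac{77335 + w}{195573 + u{\left(429 \right)}} = \frac{77335 + 240100}{195573 - \frac{552}{184041}} = \frac{317435}{195573 - \frac{184}{61347}} = \frac{317435}{\frac{11997816647}{61347}} = 317435 \cdot \frac{61347}{11997816647} = \frac{19473684945}{11997816647}$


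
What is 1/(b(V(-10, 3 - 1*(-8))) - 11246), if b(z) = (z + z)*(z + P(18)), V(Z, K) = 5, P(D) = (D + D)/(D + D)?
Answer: -1/11186 ≈ -8.9397e-5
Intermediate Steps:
P(D) = 1 (P(D) = (2*D)/((2*D)) = (2*D)*(1/(2*D)) = 1)
b(z) = 2*z*(1 + z) (b(z) = (z + z)*(z + 1) = (2*z)*(1 + z) = 2*z*(1 + z))
1/(b(V(-10, 3 - 1*(-8))) - 11246) = 1/(2*5*(1 + 5) - 11246) = 1/(2*5*6 - 11246) = 1/(60 - 11246) = 1/(-11186) = -1/11186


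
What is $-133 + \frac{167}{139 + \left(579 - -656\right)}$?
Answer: $- \frac{182575}{1374} \approx -132.88$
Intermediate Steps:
$-133 + \frac{167}{139 + \left(579 - -656\right)} = -133 + \frac{167}{139 + \left(579 + 656\right)} = -133 + \frac{167}{139 + 1235} = -133 + \frac{167}{1374} = - \frac{182575}{1374}$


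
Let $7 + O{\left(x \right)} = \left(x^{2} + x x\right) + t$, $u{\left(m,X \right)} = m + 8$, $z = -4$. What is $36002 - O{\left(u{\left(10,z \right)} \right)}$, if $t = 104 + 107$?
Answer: $35150$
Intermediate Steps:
$t = 211$
$u{\left(m,X \right)} = 8 + m$
$O{\left(x \right)} = 204 + 2 x^{2}$ ($O{\left(x \right)} = -7 + \left(\left(x^{2} + x x\right) + 211\right) = -7 + \left(\left(x^{2} + x^{2}\right) + 211\right) = -7 + \left(2 x^{2} + 211\right) = -7 + \left(211 + 2 x^{2}\right) = 204 + 2 x^{2}$)
$36002 - O{\left(u{\left(10,z \right)} \right)} = 36002 - \left(204 + 2 \left(8 + 10\right)^{2}\right) = 36002 - \left(204 + 2 \cdot 18^{2}\right) = 36002 - \left(204 + 2 \cdot 324\right) = 36002 - \left(204 + 648\right) = 36002 - 852 = 35150$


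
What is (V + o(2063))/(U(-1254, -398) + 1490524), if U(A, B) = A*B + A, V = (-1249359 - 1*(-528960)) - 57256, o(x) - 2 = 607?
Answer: -388523/994181 ≈ -0.39080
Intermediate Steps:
o(x) = 609 (o(x) = 2 + 607 = 609)
V = -777655 (V = (-1249359 + 528960) - 57256 = -720399 - 57256 = -777655)
U(A, B) = A + A*B
(V + o(2063))/(U(-1254, -398) + 1490524) = (-777655 + 609)/(-1254*(1 - 398) + 1490524) = -777046/(-1254*(-397) + 1490524) = -777046/(497838 + 1490524) = -777046/1988362 = -777046*1/1988362 = -388523/994181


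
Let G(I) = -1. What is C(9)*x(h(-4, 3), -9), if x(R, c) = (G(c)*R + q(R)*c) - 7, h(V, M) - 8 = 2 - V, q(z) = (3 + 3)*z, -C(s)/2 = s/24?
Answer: 2331/4 ≈ 582.75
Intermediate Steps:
C(s) = -s/12 (C(s) = -2*s/24 = -s/12)
q(z) = 6*z
h(V, M) = 10 - V (h(V, M) = 8 + (2 - V) = 10 - V)
x(R, c) = -7 - R + 6*R*c (x(R, c) = (-R + (6*R)*c) - 7 = (-R + 6*R*c) - 7 = -7 - R + 6*R*c)
C(9)*x(h(-4, 3), -9) = (-1/12*9)*(-7 - (10 - 1*(-4)) + 6*(10 - 1*(-4))*(-9)) = -3*(-7 - (10 + 4) + 6*(10 + 4)*(-9))/4 = -3*(-7 - 1*14 + 6*14*(-9))/4 = -3*(-7 - 14 - 756)/4 = -¾*(-777) = 2331/4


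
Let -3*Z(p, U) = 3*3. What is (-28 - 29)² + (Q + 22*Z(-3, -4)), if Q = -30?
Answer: 3153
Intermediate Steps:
Z(p, U) = -3
(-28 - 29)² + (Q + 22*Z(-3, -4)) = (-28 - 29)² + (-30 + 22*(-3)) = (-57)² + (-30 - 66) = 3249 - 96 = 3153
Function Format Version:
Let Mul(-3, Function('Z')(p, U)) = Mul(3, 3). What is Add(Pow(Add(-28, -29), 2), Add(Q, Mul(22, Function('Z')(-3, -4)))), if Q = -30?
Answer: 3153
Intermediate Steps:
Function('Z')(p, U) = -3 (Function('Z')(p, U) = Mul(Rational(-1, 3), Mul(3, 3)) = Mul(Rational(-1, 3), 9) = -3)
Add(Pow(Add(-28, -29), 2), Add(Q, Mul(22, Function('Z')(-3, -4)))) = Add(Pow(Add(-28, -29), 2), Add(-30, Mul(22, -3))) = Add(Pow(-57, 2), Add(-30, -66)) = Add(3249, -96) = 3153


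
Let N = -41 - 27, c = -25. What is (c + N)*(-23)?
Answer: 2139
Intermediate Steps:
N = -68
(c + N)*(-23) = (-25 - 68)*(-23) = -93*(-23) = 2139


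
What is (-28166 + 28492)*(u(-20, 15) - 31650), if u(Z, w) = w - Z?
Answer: -10306490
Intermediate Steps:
(-28166 + 28492)*(u(-20, 15) - 31650) = (-28166 + 28492)*((15 - 1*(-20)) - 31650) = 326*((15 + 20) - 31650) = 326*(35 - 31650) = 326*(-31615) = -10306490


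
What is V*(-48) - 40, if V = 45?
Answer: -2200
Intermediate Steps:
V*(-48) - 40 = 45*(-48) - 40 = -2160 - 40 = -2200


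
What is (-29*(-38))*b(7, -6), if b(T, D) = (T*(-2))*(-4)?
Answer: 61712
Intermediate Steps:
b(T, D) = 8*T (b(T, D) = -2*T*(-4) = 8*T)
(-29*(-38))*b(7, -6) = (-29*(-38))*(8*7) = 1102*56 = 61712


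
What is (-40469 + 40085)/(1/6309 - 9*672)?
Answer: 2422656/38156831 ≈ 0.063492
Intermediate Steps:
(-40469 + 40085)/(1/6309 - 9*672) = -384/(1/6309 - 6048) = -384/(-38156831/6309) = -384*(-6309/38156831) = 2422656/38156831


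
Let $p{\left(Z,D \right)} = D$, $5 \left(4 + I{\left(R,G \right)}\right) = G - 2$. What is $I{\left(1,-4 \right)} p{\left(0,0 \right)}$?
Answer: $0$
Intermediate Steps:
$I{\left(R,G \right)} = - \frac{22}{5} + \frac{G}{5}$ ($I{\left(R,G \right)} = -4 + \frac{G - 2}{5} = -4 + \frac{-2 + G}{5} = -4 + \left(- \frac{2}{5} + \frac{G}{5}\right) = - \frac{22}{5} + \frac{G}{5}$)
$I{\left(1,-4 \right)} p{\left(0,0 \right)} = \left(- \frac{22}{5} + \frac{1}{5} \left(-4\right)\right) 0 = \left(- \frac{22}{5} - \frac{4}{5}\right) 0 = \left(- \frac{26}{5}\right) 0 = 0$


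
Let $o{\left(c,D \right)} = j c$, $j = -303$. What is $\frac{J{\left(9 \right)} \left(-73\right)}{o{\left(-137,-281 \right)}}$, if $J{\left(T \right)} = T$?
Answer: $- \frac{219}{13837} \approx -0.015827$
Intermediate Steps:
$o{\left(c,D \right)} = - 303 c$
$\frac{J{\left(9 \right)} \left(-73\right)}{o{\left(-137,-281 \right)}} = \frac{9 \left(-73\right)}{\left(-303\right) \left(-137\right)} = - \frac{657}{41511} = \left(-657\right) \frac{1}{41511} = - \frac{219}{13837}$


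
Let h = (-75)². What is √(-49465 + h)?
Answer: 8*I*√685 ≈ 209.38*I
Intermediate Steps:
h = 5625
√(-49465 + h) = √(-49465 + 5625) = √(-43840) = 8*I*√685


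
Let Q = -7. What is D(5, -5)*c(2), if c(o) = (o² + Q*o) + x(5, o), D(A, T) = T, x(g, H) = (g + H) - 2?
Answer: 25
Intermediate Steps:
x(g, H) = -2 + H + g (x(g, H) = (H + g) - 2 = -2 + H + g)
c(o) = 3 + o² - 6*o (c(o) = (o² - 7*o) + (-2 + o + 5) = (o² - 7*o) + (3 + o) = 3 + o² - 6*o)
D(5, -5)*c(2) = -5*(3 + 2² - 6*2) = -5*(3 + 4 - 12) = -5*(-5) = 25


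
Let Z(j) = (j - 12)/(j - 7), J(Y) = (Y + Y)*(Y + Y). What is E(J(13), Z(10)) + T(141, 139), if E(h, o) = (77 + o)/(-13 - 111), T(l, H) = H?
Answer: 51479/372 ≈ 138.38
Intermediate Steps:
J(Y) = 4*Y² (J(Y) = (2*Y)*(2*Y) = 4*Y²)
Z(j) = (-12 + j)/(-7 + j)
E(h, o) = -77/124 - o/124 (E(h, o) = (77 + o)/(-124) = (77 + o)*(-1/124) = -77/124 - o/124)
E(J(13), Z(10)) + T(141, 139) = (-77/124 - (-12 + 10)/(124*(-7 + 10))) + 139 = (-77/124 - (-2)/(124*3)) + 139 = (-77/124 - (-2)/372) + 139 = (-77/124 - 1/124*(-⅔)) + 139 = (-77/124 + 1/186) + 139 = -229/372 + 139 = 51479/372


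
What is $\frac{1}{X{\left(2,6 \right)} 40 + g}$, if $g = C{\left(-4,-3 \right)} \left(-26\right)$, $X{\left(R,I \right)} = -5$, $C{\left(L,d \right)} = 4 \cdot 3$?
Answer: $- \frac{1}{512} \approx -0.0019531$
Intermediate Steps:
$C{\left(L,d \right)} = 12$
$g = -312$ ($g = 12 \left(-26\right) = -312$)
$\frac{1}{X{\left(2,6 \right)} 40 + g} = \frac{1}{\left(-5\right) 40 - 312} = \frac{1}{-200 - 312} = \frac{1}{-512} = - \frac{1}{512}$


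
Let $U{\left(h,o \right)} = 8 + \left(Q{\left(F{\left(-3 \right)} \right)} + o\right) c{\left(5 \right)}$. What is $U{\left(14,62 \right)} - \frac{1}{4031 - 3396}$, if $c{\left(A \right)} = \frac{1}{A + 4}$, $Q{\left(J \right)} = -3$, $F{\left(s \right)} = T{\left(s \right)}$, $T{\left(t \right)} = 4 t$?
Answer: $\frac{83176}{5715} \approx 14.554$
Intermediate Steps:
$F{\left(s \right)} = 4 s$
$c{\left(A \right)} = \frac{1}{4 + A}$
$U{\left(h,o \right)} = \frac{23}{3} + \frac{o}{9}$ ($U{\left(h,o \right)} = 8 + \frac{-3 + o}{4 + 5} = 8 + \frac{-3 + o}{9} = 8 + \left(-3 + o\right) \frac{1}{9} = 8 + \left(- \frac{1}{3} + \frac{o}{9}\right) = \frac{23}{3} + \frac{o}{9}$)
$U{\left(14,62 \right)} - \frac{1}{4031 - 3396} = \left(\frac{23}{3} + \frac{1}{9} \cdot 62\right) - \frac{1}{4031 - 3396} = \left(\frac{23}{3} + \frac{62}{9}\right) - \frac{1}{635} = \frac{131}{9} - \frac{1}{635} = \frac{83176}{5715}$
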